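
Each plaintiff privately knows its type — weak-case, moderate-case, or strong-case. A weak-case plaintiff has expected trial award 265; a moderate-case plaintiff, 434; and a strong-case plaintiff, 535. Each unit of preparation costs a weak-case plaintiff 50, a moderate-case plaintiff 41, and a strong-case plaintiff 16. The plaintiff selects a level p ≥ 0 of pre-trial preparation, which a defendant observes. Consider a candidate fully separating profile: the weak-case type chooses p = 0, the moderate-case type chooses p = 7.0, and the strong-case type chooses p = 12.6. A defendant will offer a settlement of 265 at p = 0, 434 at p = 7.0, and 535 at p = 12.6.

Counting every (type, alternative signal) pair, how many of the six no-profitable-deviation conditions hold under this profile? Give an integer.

Weak-case (own payoff 265): to p=7.0 gives 434 − 50×7.0 = 84 → no gain ✓; to p=12.6 gives 535 − 50×12.6 = -95 → no gain ✓.
Moderate-case (own payoff 434 − 41×7.0 = 147): to p=0 gives 265 → profitable ✗; to p=12.6 gives 535 − 41×12.6 = 18.4 → no gain ✓.
Strong-case (own payoff 535 − 16×12.6 = 333.4): to p=0 gives 265 → no gain ✓; to p=7.0 gives 434 − 16×7.0 = 322 → no gain ✓.
5 of the 6 constraints hold; not an equilibrium.

5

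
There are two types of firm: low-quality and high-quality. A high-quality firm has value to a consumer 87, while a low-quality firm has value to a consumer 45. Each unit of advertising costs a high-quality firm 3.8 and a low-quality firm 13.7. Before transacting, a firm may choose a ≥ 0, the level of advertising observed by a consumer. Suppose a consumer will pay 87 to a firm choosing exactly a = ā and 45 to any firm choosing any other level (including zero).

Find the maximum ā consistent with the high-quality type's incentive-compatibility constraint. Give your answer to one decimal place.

Choosing ā yields the high-quality type 87 − 3.8·ā; choosing zero yields 45.
The high-quality type is indifferent at 87 − 3.8·ā = 45, i.e. ā = (87 − 45) / 3.8 ≈ 11.1.
For any ā above 11.1 the high-quality type would rather pool at zero, so separation collapses.

11.1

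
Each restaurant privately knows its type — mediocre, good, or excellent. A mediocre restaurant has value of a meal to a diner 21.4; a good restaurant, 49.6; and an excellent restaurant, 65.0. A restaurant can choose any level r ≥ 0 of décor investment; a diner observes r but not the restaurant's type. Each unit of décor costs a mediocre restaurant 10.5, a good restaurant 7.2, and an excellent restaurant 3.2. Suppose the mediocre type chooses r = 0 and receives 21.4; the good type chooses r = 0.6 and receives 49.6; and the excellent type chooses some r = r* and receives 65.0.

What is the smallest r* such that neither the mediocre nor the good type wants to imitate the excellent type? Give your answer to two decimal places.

4.15

Good type (on-path payoff 49.6 − 7.2×0.6 = 45.28) won't mimic when 45.28 ≥ 65.0 − 7.2·r*, i.e. r* ≥ 2.74.
Mediocre type (on-path payoff 21.4) won't mimic when 21.4 ≥ 65.0 − 10.5·r*, i.e. r* ≥ 4.15.
Both must hold, so r* = max(4.15, 2.74) = 4.15. The mediocre type's constraint binds.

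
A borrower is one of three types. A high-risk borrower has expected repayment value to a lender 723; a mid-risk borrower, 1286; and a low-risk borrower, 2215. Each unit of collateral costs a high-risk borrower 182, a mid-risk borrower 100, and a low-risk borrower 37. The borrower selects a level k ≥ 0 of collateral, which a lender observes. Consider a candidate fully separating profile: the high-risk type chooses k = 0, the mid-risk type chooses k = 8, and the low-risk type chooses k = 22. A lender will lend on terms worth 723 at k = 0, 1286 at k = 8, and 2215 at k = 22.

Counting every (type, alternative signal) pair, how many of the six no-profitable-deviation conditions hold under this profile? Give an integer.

5

Low-risk (own payoff 2215 − 37×22 = 1401): to k=0 gives 723 → no gain ✓; to k=8 gives 1286 − 37×8 = 990 → no gain ✓.
Mid-risk (own payoff 1286 − 100×8 = 486): to k=0 gives 723 → profitable ✗; to k=22 gives 2215 − 100×22 = 15 → no gain ✓.
High-risk (own payoff 723): to k=8 gives 1286 − 182×8 = -170 → no gain ✓; to k=22 gives 2215 − 182×22 = -1789 → no gain ✓.
5 of the 6 constraints hold; not an equilibrium.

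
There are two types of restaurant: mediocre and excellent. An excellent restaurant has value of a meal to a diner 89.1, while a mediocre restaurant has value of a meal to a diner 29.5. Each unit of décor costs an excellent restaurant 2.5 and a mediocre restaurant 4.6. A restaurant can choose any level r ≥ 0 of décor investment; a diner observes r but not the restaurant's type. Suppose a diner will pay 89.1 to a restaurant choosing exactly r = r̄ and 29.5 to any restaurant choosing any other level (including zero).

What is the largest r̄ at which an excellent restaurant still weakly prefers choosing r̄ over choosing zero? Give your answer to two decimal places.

23.84

Choosing r̄ yields the excellent type 89.1 − 2.5·r̄; choosing zero yields 29.5.
The excellent type is indifferent at 89.1 − 2.5·r̄ = 29.5, i.e. r̄ = (89.1 − 29.5) / 2.5 = 23.84.
For any r̄ above 23.84 the excellent type would rather pool at zero, so separation collapses.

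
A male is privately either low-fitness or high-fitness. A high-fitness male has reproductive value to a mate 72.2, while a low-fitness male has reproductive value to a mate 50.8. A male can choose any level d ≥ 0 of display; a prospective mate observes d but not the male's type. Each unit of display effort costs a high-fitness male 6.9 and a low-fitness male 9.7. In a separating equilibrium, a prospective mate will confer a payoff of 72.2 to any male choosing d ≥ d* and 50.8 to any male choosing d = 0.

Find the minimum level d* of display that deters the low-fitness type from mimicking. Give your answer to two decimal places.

A low-fitness male choosing d = 0 receives 50.8.
Imitating at d* instead would pay 72.2 at cost 9.7·d*, netting 72.2 − 9.7·d*.
Indifference: 50.8 = 72.2 − 9.7·d*, so d* = (72.2 − 50.8) / 9.7 ≈ 2.21.
This is the low-fitness type's binding incentive-compatibility constraint; any d ≥ 2.21 sustains separation on that side.

2.21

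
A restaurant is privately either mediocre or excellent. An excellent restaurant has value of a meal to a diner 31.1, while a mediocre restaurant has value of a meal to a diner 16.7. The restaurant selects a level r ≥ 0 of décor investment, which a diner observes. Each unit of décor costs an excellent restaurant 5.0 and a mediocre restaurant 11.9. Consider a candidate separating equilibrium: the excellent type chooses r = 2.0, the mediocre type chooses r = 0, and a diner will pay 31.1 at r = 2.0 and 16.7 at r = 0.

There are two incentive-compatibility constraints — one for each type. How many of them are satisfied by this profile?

2

Excellent type: signal → 31.1 − 5.0 × 2.0 = 21.1; deviate to 0 → 16.7. IC holds (21.1 ≥ 16.7).
Mediocre type: stay at 0 → 16.7; mimic → 31.1 − 11.9 × 2.0 = 7.3. IC holds (16.7 ≥ 7.3).
2 of 2 constraints hold, so this is a separating equilibrium.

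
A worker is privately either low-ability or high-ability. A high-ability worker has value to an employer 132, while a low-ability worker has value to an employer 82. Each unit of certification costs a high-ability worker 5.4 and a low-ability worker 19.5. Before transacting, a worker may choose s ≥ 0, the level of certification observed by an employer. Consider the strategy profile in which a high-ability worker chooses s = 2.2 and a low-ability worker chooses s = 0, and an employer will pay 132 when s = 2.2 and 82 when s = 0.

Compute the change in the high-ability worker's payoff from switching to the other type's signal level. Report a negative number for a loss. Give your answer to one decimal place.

-38.1

Playing s = 2.2 the high-ability worker receives 132 − 5.4 × 2.2 = 120.12.
Deviating to s = 0 yields 82 instead.
Gain from deviating: 82 − 120.12 = -38.12, i.e. -38.1 to one decimal place.
The gain is negative, so the high-ability type's incentive-compatibility constraint is satisfied.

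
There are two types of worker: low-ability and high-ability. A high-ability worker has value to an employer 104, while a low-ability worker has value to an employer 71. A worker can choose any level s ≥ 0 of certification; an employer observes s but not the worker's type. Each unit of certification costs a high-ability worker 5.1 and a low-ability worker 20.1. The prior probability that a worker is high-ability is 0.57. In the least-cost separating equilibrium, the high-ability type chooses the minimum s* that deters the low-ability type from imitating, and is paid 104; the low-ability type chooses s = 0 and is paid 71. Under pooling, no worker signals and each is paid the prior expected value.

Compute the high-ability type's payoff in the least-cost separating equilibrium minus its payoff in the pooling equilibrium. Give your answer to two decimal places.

5.82

Least-cost separating signal: s* solves 71 = 104 − 20.1·s*, so s* = (104 − 71)/20.1 ≈ 1.6418.
High-ability type's separating payoff: 104 − 5.1 × s* = 104 − 5.1 × (104 − 71)/20.1 = 104 − 168.3/20.1 ≈ 95.6269.
Pooling payoff: 0.57 × 104 + 0.43 × 71 = 89.81.
Difference: 95.6269 − 89.81 = 5.8169, i.e. 5.82 to two decimal places.
The high-ability type prefers to separate.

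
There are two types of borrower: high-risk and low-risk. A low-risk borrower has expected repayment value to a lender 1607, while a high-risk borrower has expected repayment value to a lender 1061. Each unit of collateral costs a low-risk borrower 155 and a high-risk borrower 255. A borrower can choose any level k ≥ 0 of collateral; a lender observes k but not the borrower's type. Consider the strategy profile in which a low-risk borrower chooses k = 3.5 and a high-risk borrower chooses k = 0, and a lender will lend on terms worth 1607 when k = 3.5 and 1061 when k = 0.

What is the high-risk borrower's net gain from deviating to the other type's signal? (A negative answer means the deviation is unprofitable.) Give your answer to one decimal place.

-346.5

Playing k = 0 the high-risk borrower receives 1061.
Deviating to k = 3.5 brings payment 1607 at cost 255 × 3.5 = 892.5, netting 714.5.
Gain from deviating: 714.5 − 1061 = -346.5.
The gain is negative, so the high-risk type's incentive-compatibility constraint is satisfied.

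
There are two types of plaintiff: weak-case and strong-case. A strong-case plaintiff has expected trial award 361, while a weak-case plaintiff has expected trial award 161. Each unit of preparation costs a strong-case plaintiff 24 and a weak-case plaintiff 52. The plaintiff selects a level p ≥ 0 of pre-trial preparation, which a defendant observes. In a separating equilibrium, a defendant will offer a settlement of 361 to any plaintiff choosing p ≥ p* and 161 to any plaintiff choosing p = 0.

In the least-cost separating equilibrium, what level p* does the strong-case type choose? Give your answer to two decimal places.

A weak-case plaintiff choosing p = 0 receives 161.
Imitating at p* instead would pay 361 at cost 52·p*, netting 361 − 52·p*.
Indifference: 161 = 361 − 52·p*, so p* = (361 − 161) / 52 ≈ 3.85.
This is the weak-case type's binding incentive-compatibility constraint; any p ≥ 3.85 sustains separation on that side.

3.85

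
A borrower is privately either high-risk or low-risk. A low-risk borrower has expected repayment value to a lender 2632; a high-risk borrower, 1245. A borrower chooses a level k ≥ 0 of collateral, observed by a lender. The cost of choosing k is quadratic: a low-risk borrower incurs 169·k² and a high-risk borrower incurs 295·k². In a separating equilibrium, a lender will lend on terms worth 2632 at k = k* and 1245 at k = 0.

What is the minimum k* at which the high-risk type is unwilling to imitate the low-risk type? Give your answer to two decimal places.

2.17

The high-risk type at k = 0 receives 1245; imitating at k* yields 2632 − 295·k*².
Indifference: 1245 = 2632 − 295·k*², so k*² = (2632 − 1245) / 295 ≈ 4.7017.
k* = √4.7017 ≈ 2.17.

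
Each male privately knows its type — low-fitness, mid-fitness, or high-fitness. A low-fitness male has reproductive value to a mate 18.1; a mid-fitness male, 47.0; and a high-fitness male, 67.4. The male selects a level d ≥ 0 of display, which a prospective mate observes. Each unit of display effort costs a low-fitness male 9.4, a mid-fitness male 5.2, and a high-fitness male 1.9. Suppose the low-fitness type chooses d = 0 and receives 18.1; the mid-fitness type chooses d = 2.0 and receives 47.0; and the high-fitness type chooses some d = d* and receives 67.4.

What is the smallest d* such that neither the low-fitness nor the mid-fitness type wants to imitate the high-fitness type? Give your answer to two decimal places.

Mid-fitness type (on-path payoff 47.0 − 5.2×2.0 = 36.6) won't mimic when 36.6 ≥ 67.4 − 5.2·d*, i.e. d* ≥ 5.92.
Low-fitness type (on-path payoff 18.1) won't mimic when 18.1 ≥ 67.4 − 9.4·d*, i.e. d* ≥ 5.24.
Both must hold, so d* = max(5.24, 5.92) = 5.92. The mid-fitness type's constraint binds.

5.92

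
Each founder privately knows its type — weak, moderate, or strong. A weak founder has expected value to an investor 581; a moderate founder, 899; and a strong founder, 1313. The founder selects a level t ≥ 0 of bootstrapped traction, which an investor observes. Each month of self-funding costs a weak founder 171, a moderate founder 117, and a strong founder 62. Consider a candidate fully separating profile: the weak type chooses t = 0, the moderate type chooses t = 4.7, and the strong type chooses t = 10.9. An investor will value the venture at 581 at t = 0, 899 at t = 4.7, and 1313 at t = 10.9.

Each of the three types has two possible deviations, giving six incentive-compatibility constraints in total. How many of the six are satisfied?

5

Strong (own payoff 1313 − 62×10.9 = 637.2): to t=0 gives 581 → no gain ✓; to t=4.7 gives 899 − 62×4.7 = 607.6 → no gain ✓.
Weak (own payoff 581): to t=4.7 gives 899 − 171×4.7 = 95.3 → no gain ✓; to t=10.9 gives 1313 − 171×10.9 = -550.9 → no gain ✓.
Moderate (own payoff 899 − 117×4.7 = 349.1): to t=0 gives 581 → profitable ✗; to t=10.9 gives 1313 − 117×10.9 = 37.7 → no gain ✓.
5 of the 6 constraints hold; not an equilibrium.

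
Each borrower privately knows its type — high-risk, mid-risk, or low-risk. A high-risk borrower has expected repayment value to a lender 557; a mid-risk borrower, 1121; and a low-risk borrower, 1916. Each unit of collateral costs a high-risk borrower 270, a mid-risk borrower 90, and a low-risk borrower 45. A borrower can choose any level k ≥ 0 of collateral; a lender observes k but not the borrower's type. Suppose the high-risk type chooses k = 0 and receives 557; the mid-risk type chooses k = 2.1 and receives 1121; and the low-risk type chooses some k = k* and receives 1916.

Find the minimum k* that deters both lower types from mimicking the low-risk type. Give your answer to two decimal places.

High-risk type (on-path payoff 557) won't mimic when 557 ≥ 1916 − 270·k*, i.e. k* ≥ 5.03.
Mid-risk type (on-path payoff 1121 − 90×2.1 = 932) won't mimic when 932 ≥ 1916 − 90·k*, i.e. k* ≥ 10.93.
Both must hold, so k* = max(5.03, 10.93) = 10.93. The mid-risk type's constraint binds.

10.93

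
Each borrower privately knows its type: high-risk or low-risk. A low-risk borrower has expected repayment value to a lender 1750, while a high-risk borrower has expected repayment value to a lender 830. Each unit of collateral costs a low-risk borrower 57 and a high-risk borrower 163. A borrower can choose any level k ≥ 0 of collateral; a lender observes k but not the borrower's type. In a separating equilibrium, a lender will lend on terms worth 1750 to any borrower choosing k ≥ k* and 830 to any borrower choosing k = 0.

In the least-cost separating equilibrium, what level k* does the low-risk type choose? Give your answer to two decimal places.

A high-risk borrower choosing k = 0 receives 830.
Imitating at k* instead would pay 1750 at cost 163·k*, netting 1750 − 163·k*.
Indifference: 830 = 1750 − 163·k*, so k* = (1750 − 830) / 163 ≈ 5.64.
This is the high-risk type's binding incentive-compatibility constraint; any k ≥ 5.64 sustains separation on that side.

5.64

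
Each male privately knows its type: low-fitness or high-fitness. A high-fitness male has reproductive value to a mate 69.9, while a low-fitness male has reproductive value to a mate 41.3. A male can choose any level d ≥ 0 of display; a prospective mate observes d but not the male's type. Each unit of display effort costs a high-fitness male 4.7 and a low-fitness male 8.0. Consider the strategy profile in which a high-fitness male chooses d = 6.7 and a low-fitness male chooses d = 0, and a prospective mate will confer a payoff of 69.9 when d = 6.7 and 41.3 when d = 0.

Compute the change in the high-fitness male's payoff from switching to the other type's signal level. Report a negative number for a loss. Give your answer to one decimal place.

2.9

Playing d = 6.7 the high-fitness male receives 69.9 − 4.7 × 6.7 = 38.41.
Deviating to d = 0 yields 41.3 instead.
Gain from deviating: 41.3 − 38.41 = 2.89, i.e. 2.9 to one decimal place.
The gain is positive, so the high-fitness type's incentive-compatibility constraint is violated — this profile is not a separating equilibrium.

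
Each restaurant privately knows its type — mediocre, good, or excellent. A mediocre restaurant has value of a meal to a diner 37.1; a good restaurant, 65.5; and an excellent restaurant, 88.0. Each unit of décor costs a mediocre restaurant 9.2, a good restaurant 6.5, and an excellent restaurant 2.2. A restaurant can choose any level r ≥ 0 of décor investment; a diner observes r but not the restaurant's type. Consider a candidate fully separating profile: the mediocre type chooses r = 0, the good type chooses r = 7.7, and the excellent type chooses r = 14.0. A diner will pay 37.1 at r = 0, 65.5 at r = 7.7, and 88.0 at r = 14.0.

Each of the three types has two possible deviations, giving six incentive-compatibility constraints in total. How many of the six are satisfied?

5

Mediocre (own payoff 37.1): to r=7.7 gives 65.5 − 9.2×7.7 = -5.34 → no gain ✓; to r=14.0 gives 88.0 − 9.2×14.0 = -40.8 → no gain ✓.
Good (own payoff 65.5 − 6.5×7.7 = 15.45): to r=0 gives 37.1 → profitable ✗; to r=14.0 gives 88.0 − 6.5×14.0 = -3 → no gain ✓.
Excellent (own payoff 88.0 − 2.2×14.0 = 57.2): to r=0 gives 37.1 → no gain ✓; to r=7.7 gives 65.5 − 2.2×7.7 = 48.56 → no gain ✓.
5 of the 6 constraints hold; not an equilibrium.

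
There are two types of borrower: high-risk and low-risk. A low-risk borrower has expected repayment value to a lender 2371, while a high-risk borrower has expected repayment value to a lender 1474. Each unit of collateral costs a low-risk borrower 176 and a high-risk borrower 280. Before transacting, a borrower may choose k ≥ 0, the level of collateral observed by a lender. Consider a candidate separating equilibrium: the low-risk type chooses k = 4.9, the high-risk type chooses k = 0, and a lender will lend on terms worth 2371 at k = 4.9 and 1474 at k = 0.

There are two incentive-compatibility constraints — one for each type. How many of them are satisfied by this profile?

2

High-risk type: stay at 0 → 1474; mimic → 2371 − 280 × 4.9 = 999. IC holds (1474 ≥ 999).
Low-risk type: signal → 2371 − 176 × 4.9 = 1508.6; deviate to 0 → 1474. IC holds (1508.6 ≥ 1474).
2 of 2 constraints hold, so this is a separating equilibrium.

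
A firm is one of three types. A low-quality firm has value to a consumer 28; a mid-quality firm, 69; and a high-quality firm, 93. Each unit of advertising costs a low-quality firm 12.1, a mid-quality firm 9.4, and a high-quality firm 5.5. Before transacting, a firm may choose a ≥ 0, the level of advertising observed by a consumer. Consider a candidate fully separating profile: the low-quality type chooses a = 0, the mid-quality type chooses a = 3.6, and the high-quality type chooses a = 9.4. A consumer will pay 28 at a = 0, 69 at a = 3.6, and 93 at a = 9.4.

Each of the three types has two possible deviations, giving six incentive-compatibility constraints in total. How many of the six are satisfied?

High-quality (own payoff 93 − 5.5×9.4 = 41.3): to a=0 gives 28 → no gain ✓; to a=3.6 gives 69 − 5.5×3.6 = 49.2 → profitable ✗.
Low-quality (own payoff 28): to a=3.6 gives 69 − 12.1×3.6 = 25.44 → no gain ✓; to a=9.4 gives 93 − 12.1×9.4 = -20.74 → no gain ✓.
Mid-quality (own payoff 69 − 9.4×3.6 = 35.16): to a=0 gives 28 → no gain ✓; to a=9.4 gives 93 − 9.4×9.4 = 4.64 → no gain ✓.
5 of the 6 constraints hold; not an equilibrium.

5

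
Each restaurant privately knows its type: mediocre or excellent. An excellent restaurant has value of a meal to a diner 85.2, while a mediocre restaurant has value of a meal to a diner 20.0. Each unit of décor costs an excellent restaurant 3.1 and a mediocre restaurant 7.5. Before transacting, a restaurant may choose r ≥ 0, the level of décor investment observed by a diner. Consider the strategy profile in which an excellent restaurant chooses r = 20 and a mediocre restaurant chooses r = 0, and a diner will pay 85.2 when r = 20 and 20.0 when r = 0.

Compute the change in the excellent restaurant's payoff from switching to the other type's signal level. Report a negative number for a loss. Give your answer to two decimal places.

-3.20

Playing r = 20 the excellent restaurant receives 85.2 − 3.1 × 20 = 23.2.
Deviating to r = 0 yields 20.0 instead.
Gain from deviating: 20.0 − 23.2 = -3.20.
The gain is negative, so the excellent type's incentive-compatibility constraint is satisfied.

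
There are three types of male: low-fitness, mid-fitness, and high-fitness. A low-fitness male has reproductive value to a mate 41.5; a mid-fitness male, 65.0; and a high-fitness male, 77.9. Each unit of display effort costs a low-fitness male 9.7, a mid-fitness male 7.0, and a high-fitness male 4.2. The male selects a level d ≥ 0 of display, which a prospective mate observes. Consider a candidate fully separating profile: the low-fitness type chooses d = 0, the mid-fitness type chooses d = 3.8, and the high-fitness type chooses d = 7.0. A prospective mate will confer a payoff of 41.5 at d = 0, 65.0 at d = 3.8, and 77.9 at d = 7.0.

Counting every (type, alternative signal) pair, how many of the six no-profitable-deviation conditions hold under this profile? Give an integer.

4

High-fitness (own payoff 77.9 − 4.2×7.0 = 48.5): to d=0 gives 41.5 → no gain ✓; to d=3.8 gives 65.0 − 4.2×3.8 = 49.04 → profitable ✗.
Low-fitness (own payoff 41.5): to d=3.8 gives 65.0 − 9.7×3.8 = 28.14 → no gain ✓; to d=7.0 gives 77.9 − 9.7×7.0 = 10 → no gain ✓.
Mid-fitness (own payoff 65.0 − 7.0×3.8 = 38.4): to d=0 gives 41.5 → profitable ✗; to d=7.0 gives 77.9 − 7.0×7.0 = 28.9 → no gain ✓.
4 of the 6 constraints hold; not an equilibrium.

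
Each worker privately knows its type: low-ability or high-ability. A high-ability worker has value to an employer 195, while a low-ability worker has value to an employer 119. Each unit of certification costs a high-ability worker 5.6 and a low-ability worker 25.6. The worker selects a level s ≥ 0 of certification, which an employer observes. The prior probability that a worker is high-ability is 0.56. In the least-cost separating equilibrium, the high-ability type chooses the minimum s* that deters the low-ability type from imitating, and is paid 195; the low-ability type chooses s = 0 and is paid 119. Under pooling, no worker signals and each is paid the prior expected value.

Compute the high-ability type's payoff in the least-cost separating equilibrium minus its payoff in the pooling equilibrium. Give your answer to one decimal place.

Least-cost separating signal: s* solves 119 = 195 − 25.6·s*, so s* = (195 − 119)/25.6 ≈ 2.9688.
High-ability type's separating payoff: 195 − 5.6 × s* = 195 − 5.6 × (195 − 119)/25.6 = 195 − 425.6/25.6 = 178.375.
Pooling payoff: 0.56 × 195 + 0.44 × 119 = 161.56.
Difference: 178.375 − 161.56 = 16.815, i.e. 16.8 to one decimal place.
The high-ability type prefers to separate.

16.8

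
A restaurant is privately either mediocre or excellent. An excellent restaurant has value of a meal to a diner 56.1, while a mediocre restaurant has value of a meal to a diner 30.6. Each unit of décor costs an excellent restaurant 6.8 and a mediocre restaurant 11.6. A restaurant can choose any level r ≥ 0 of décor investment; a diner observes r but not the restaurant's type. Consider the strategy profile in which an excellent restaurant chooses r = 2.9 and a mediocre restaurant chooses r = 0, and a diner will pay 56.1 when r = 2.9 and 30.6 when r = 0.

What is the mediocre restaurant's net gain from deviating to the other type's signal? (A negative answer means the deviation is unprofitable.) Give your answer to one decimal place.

Playing r = 0 the mediocre restaurant receives 30.6.
Deviating to r = 2.9 brings payment 56.1 at cost 11.6 × 2.9 = 33.64, netting 22.46.
Gain from deviating: 22.46 − 30.6 = -8.14, i.e. -8.1 to one decimal place.
The gain is negative, so the mediocre type's incentive-compatibility constraint is satisfied.

-8.1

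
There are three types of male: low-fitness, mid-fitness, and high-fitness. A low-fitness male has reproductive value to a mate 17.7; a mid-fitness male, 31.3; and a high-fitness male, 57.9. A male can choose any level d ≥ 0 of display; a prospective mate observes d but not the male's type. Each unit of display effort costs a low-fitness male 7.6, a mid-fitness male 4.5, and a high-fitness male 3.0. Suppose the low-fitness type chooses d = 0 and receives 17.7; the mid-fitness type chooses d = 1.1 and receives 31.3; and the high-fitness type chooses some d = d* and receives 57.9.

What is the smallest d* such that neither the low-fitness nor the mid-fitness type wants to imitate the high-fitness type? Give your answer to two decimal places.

7.01

Mid-fitness type (on-path payoff 31.3 − 4.5×1.1 = 26.35) won't mimic when 26.35 ≥ 57.9 − 4.5·d*, i.e. d* ≥ 7.01.
Low-fitness type (on-path payoff 17.7) won't mimic when 17.7 ≥ 57.9 − 7.6·d*, i.e. d* ≥ 5.29.
Both must hold, so d* = max(5.29, 7.01) = 7.01. The mid-fitness type's constraint binds.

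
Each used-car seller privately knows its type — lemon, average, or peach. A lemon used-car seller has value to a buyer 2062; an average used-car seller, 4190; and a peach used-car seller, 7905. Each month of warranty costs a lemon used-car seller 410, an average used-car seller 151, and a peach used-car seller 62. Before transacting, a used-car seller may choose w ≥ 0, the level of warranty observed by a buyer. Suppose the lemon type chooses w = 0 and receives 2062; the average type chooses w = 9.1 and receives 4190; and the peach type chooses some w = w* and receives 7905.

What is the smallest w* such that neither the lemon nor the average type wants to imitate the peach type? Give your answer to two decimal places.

Average type (on-path payoff 4190 − 151×9.1 = 2815.9) won't mimic when 2815.9 ≥ 7905 − 151·w*, i.e. w* ≥ 33.70.
Lemon type (on-path payoff 2062) won't mimic when 2062 ≥ 7905 − 410·w*, i.e. w* ≥ 14.25.
Both must hold, so w* = max(14.25, 33.70) = 33.70. The average type's constraint binds.

33.70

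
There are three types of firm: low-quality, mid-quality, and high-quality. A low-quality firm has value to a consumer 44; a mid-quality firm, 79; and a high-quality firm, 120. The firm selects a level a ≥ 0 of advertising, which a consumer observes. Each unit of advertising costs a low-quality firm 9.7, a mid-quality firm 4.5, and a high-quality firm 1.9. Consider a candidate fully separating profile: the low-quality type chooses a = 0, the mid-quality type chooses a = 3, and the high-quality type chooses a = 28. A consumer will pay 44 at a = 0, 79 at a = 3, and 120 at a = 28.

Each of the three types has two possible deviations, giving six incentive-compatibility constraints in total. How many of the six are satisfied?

4

Low-quality (own payoff 44): to a=3 gives 79 − 9.7×3 = 49.9 → profitable ✗; to a=28 gives 120 − 9.7×28 = -151.6 → no gain ✓.
High-quality (own payoff 120 − 1.9×28 = 66.8): to a=0 gives 44 → no gain ✓; to a=3 gives 79 − 1.9×3 = 73.3 → profitable ✗.
Mid-quality (own payoff 79 − 4.5×3 = 65.5): to a=0 gives 44 → no gain ✓; to a=28 gives 120 − 4.5×28 = -6 → no gain ✓.
4 of the 6 constraints hold; not an equilibrium.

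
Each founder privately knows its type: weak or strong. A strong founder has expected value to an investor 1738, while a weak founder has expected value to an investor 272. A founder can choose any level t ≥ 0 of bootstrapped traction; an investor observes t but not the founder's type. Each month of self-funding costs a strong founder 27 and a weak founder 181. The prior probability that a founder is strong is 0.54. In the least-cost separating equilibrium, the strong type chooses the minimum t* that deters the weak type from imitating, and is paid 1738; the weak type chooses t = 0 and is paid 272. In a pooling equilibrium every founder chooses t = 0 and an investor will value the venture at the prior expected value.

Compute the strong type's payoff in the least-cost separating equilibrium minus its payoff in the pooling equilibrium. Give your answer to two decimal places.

455.67

Least-cost separating signal: t* solves 272 = 1738 − 181·t*, so t* = (1738 − 272)/181 ≈ 8.0994.
Strong type's separating payoff: 1738 − 27 × t* = 1738 − 27 × (1738 − 272)/181 = 1738 − 39582/181 ≈ 1519.3149.
Pooling payoff: 0.54 × 1738 + 0.46 × 272 = 1063.64.
Difference: 1519.3149 − 1063.64 = 455.6749, i.e. 455.67 to two decimal places.
The strong type prefers to separate.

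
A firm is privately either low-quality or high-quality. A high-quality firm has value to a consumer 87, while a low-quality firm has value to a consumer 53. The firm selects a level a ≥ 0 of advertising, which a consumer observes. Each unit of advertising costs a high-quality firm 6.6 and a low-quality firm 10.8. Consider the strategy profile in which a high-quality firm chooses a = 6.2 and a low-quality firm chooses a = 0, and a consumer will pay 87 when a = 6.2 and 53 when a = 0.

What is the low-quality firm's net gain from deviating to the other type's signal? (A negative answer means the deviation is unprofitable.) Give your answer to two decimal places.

-32.96

Playing a = 0 the low-quality firm receives 53.
Deviating to a = 6.2 brings payment 87 at cost 10.8 × 6.2 = 66.96, netting 20.04.
Gain from deviating: 20.04 − 53 = -32.96.
The gain is negative, so the low-quality type's incentive-compatibility constraint is satisfied.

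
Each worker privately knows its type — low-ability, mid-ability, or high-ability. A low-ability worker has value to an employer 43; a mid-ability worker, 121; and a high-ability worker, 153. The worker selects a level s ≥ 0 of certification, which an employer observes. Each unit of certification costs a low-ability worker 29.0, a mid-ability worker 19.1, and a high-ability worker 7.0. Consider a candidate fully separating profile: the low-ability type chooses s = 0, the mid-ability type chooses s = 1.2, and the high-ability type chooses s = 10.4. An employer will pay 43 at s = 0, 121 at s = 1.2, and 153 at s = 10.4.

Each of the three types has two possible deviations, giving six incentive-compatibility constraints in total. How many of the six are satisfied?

4

Mid-ability (own payoff 121 − 19.1×1.2 = 98.08): to s=0 gives 43 → no gain ✓; to s=10.4 gives 153 − 19.1×10.4 = -45.64 → no gain ✓.
High-ability (own payoff 153 − 7.0×10.4 = 80.2): to s=0 gives 43 → no gain ✓; to s=1.2 gives 121 − 7.0×1.2 = 112.6 → profitable ✗.
Low-ability (own payoff 43): to s=1.2 gives 121 − 29.0×1.2 = 86.2 → profitable ✗; to s=10.4 gives 153 − 29.0×10.4 = -148.6 → no gain ✓.
4 of the 6 constraints hold; not an equilibrium.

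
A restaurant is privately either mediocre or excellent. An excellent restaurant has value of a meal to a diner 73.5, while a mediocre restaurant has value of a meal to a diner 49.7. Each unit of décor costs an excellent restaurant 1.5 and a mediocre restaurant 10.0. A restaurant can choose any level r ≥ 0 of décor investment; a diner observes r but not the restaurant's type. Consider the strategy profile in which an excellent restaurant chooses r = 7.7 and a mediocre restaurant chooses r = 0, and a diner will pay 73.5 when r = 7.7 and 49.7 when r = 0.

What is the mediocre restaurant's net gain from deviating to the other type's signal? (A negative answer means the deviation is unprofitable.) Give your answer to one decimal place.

-53.2

Playing r = 0 the mediocre restaurant receives 49.7.
Deviating to r = 7.7 brings payment 73.5 at cost 10.0 × 7.7 = 77, netting -3.5.
Gain from deviating: -3.5 − 49.7 = -53.2.
The gain is negative, so the mediocre type's incentive-compatibility constraint is satisfied.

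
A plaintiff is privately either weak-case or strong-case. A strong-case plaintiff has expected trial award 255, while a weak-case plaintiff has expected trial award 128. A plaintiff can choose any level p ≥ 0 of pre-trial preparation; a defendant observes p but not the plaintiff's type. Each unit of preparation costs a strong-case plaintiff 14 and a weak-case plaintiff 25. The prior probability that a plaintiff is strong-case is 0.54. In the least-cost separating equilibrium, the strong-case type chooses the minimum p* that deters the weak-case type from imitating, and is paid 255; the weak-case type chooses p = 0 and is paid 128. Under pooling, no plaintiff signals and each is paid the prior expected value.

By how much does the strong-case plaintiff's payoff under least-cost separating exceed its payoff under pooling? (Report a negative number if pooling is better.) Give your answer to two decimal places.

-12.70

Least-cost separating signal: p* solves 128 = 255 − 25·p*, so p* = (255 − 128)/25 = 5.08.
Strong-case type's separating payoff: 255 − 14 × p* = 255 − 14 × (255 − 128)/25 = 255 − 1778/25 = 183.88.
Pooling payoff: 0.54 × 255 + 0.46 × 128 = 196.58.
Difference: 183.88 − 196.58 = -12.70.
The strong-case type would prefer the pooling outcome.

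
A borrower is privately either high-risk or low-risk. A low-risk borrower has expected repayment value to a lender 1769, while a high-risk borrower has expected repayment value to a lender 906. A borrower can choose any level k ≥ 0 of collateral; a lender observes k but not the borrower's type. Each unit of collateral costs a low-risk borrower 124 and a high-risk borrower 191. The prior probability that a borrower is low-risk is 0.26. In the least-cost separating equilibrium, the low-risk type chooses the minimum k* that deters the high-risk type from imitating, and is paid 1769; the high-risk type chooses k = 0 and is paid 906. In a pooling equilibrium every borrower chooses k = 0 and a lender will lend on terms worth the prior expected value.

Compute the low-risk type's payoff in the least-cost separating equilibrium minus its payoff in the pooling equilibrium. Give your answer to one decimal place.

78.3

Least-cost separating signal: k* solves 906 = 1769 − 191·k*, so k* = (1769 − 906)/191 ≈ 4.5183.
Low-risk type's separating payoff: 1769 − 124 × k* = 1769 − 124 × (1769 − 906)/191 = 1769 − 107012/191 ≈ 1208.728.
Pooling payoff: 0.26 × 1769 + 0.74 × 906 = 1130.38.
Difference: 1208.728 − 1130.38 = 78.348, i.e. 78.3 to one decimal place.
The low-risk type prefers to separate.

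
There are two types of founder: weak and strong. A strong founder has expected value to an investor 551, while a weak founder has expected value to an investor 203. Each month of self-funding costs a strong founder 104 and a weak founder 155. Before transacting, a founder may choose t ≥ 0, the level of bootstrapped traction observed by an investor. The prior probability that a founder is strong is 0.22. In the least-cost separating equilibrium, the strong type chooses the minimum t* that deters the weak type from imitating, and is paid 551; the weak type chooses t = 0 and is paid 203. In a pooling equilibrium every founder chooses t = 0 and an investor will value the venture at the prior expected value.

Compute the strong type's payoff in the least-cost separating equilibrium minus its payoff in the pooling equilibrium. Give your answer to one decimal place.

37.9

Least-cost separating signal: t* solves 203 = 551 − 155·t*, so t* = (551 − 203)/155 ≈ 2.2452.
Strong type's separating payoff: 551 − 104 × t* = 551 − 104 × (551 − 203)/155 = 551 − 36192/155 ≈ 317.503.
Pooling payoff: 0.22 × 551 + 0.78 × 203 = 279.56.
Difference: 317.503 − 279.56 = 37.943, i.e. 37.9 to one decimal place.
The strong type prefers to separate.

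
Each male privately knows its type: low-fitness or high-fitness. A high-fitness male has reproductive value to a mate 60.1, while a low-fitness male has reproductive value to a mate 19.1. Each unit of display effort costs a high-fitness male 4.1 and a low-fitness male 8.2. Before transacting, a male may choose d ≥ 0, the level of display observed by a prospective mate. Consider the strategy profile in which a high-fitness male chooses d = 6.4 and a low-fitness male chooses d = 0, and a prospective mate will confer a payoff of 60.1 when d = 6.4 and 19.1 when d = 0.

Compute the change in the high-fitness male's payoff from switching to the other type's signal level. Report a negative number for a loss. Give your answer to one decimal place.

-14.8

Playing d = 6.4 the high-fitness male receives 60.1 − 4.1 × 6.4 = 33.86.
Deviating to d = 0 yields 19.1 instead.
Gain from deviating: 19.1 − 33.86 = -14.76, i.e. -14.8 to one decimal place.
The gain is negative, so the high-fitness type's incentive-compatibility constraint is satisfied.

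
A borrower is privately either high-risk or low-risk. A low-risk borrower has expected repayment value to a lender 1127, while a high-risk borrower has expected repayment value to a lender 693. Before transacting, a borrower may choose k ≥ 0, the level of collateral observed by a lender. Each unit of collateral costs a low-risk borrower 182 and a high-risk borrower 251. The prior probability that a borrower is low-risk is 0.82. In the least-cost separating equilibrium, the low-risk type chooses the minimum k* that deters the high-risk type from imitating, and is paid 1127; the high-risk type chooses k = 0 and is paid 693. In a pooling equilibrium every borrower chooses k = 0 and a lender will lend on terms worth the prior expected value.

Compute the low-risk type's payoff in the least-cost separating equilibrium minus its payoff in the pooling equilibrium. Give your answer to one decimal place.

Least-cost separating signal: k* solves 693 = 1127 − 251·k*, so k* = (1127 − 693)/251 ≈ 1.7291.
Low-risk type's separating payoff: 1127 − 182 × k* = 1127 − 182 × (1127 − 693)/251 = 1127 − 78988/251 ≈ 812.307.
Pooling payoff: 0.82 × 1127 + 0.18 × 693 = 1048.88.
Difference: 812.307 − 1048.88 = -236.573, i.e. -236.6 to one decimal place.
The low-risk type would prefer the pooling outcome.

-236.6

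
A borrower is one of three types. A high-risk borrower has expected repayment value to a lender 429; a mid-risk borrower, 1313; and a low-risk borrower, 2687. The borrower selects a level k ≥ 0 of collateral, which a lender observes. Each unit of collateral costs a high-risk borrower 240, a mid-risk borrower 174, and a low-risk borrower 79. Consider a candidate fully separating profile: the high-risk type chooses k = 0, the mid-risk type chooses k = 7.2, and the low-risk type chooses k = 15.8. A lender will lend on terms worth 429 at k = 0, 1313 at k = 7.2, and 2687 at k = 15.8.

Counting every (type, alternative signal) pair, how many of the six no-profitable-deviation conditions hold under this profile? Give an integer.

High-risk (own payoff 429): to k=7.2 gives 1313 − 240×7.2 = -415 → no gain ✓; to k=15.8 gives 2687 − 240×15.8 = -1105 → no gain ✓.
Mid-risk (own payoff 1313 − 174×7.2 = 60.2): to k=0 gives 429 → profitable ✗; to k=15.8 gives 2687 − 174×15.8 = -62.2 → no gain ✓.
Low-risk (own payoff 2687 − 79×15.8 = 1438.8): to k=0 gives 429 → no gain ✓; to k=7.2 gives 1313 − 79×7.2 = 744.2 → no gain ✓.
5 of the 6 constraints hold; not an equilibrium.

5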